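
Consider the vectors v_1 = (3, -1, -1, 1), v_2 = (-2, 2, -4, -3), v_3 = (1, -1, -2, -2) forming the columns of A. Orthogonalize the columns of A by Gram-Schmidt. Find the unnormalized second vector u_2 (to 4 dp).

v_1 = (3, -1, -1, 1); ‖v_1‖ = 3.4641, so q_1 = (0.8660, -0.2887, -0.2887, 0.2887).
q_1·v_2 = 0.8660·(-2) + (-0.2887)·2 + (-0.2887)·(-4) + 0.2887·(-3) = -2.0207.
u_2 = v_2 + 2.0207·q_1 = (-0.2500, 1.4167, -4.5833, -2.4167).

u_2 = (-0.2500, 1.4167, -4.5833, -2.4167)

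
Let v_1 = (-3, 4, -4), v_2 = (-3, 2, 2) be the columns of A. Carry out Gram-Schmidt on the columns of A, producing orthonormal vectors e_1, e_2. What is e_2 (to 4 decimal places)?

e_2 = (-0.6041, 0.2895, 0.7425)

v_1 = (-3, 4, -4); ‖v_1‖ = 6.4031, so e_1 = (-0.4685, 0.6247, -0.6247).
e_1·v_2 = (-0.4685)·(-3) + 0.6247·2 + (-0.6247)·2 = 1.4056.
u_2 = v_2 − 1.4056·e_1 = (-2.3415, 1.1220, 2.8780).
‖u_2‖ = 3.8761, so e_2 = (-0.6041, 0.2895, 0.7425).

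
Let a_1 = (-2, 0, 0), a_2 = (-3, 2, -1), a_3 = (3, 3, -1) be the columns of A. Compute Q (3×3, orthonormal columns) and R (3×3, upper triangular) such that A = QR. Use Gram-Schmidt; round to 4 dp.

Q = [[-1.0000, 0.0000, 0.0000], [0.0000, 0.8944, 0.4472], [0.0000, -0.4472, 0.8944]], R = [[2.0000, 3.0000, -3.0000], [0.0000, 2.2361, 3.1305], [0.0000, 0.0000, 0.4472]]

a_1 = (-2, 0, 0); ‖a_1‖ = 2.0000, so e_1 = (-1.0000, 0.0000, 0.0000).
e_1·a_2 = (-1.0000)·(-3) + 0.0000·2 + 0.0000·(-1) = 3.0000.
u_2 = a_2 − 3.0000·e_1 = (0.0000, 2.0000, -1.0000).
‖u_2‖ = 2.2361, so e_2 = (0.0000, 0.8944, -0.4472).
e_1·a_3 = (-1.0000)·3 + 0.0000·3 + 0.0000·(-1) = -3.0000; e_2·a_3 = 0.0000·3 + 0.8944·3 + (-0.4472)·(-1) = 3.1305.
u_3 = a_3 + 3.0000·e_1 − 3.1305·e_2 = (0.0000, 0.2000, 0.4000).
‖u_3‖ = 0.4472, so e_3 = (0.0000, 0.4472, 0.8944).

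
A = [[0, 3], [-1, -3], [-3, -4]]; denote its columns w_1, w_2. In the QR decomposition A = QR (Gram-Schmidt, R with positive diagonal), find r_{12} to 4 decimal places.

w_1 = (0, -1, -3); ‖w_1‖ = 3.1623, so e_1 = (0.0000, -0.3162, -0.9487).
r_{12} = e_1·w_2 = 4.7434.

r_{12} = 4.7434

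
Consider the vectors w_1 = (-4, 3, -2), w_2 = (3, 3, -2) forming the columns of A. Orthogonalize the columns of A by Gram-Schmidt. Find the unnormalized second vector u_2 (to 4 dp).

u_2 = (3.1379, 2.8966, -1.9310)

w_1 = (-4, 3, -2); ‖w_1‖ = 5.3852, so e_1 = (-0.7428, 0.5571, -0.3714).
e_1·w_2 = (-0.7428)·3 + 0.5571·3 + (-0.3714)·(-2) = 0.1857.
u_2 = w_2 − 0.1857·e_1 = (3.1379, 2.8966, -1.9310).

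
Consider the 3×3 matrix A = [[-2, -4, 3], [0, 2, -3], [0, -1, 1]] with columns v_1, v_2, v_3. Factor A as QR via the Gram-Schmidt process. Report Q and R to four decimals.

Q = [[-1.0000, 0.0000, 0.0000], [0.0000, 0.8944, -0.4472], [0.0000, -0.4472, -0.8944]], R = [[2.0000, 4.0000, -3.0000], [0.0000, 2.2361, -3.1305], [0.0000, 0.0000, 0.4472]]

v_1 = (-2, 0, 0); ‖v_1‖ = 2.0000, so e_1 = (-1.0000, 0.0000, 0.0000).
e_1·v_2 = (-1.0000)·(-4) + 0.0000·2 + 0.0000·(-1) = 4.0000.
u_2 = v_2 − 4.0000·e_1 = (0.0000, 2.0000, -1.0000).
‖u_2‖ = 2.2361, so e_2 = (0.0000, 0.8944, -0.4472).
e_1·v_3 = (-1.0000)·3 + 0.0000·(-3) + 0.0000·1 = -3.0000; e_2·v_3 = 0.0000·3 + 0.8944·(-3) + (-0.4472)·1 = -3.1305.
u_3 = v_3 + 3.0000·e_1 + 3.1305·e_2 = (0.0000, -0.2000, -0.4000).
‖u_3‖ = 0.4472, so e_3 = (0.0000, -0.4472, -0.8944).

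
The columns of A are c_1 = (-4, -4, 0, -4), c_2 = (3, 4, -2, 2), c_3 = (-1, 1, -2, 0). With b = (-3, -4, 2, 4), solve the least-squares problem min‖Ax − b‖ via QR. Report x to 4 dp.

x = (-2.9545, -4.2727, 2.7273)

e_1 = c_1/‖c_1‖ = (-4, -4, 0, -4)/6.9282 = (-0.5774, -0.5774, 0.0000, -0.5774).
r_{12} = e_1·c_2 = -5.1962.
u_2 = c_2 + 5.1962·e_1 = (0.0000, 1.0000, -2.0000, -1.0000).
‖u_2‖ = 2.4495, so e_2 = (0.0000, 0.4082, -0.8165, -0.4082).
r_{13} = e_1·c_3 = 0.0000; r_{23} = e_2·c_3 = 2.0412.
u_3 = c_3 + 0.0000·e_1 − 2.0412·e_2 = (-1.0000, 0.1667, -0.3333, 0.8333).
‖u_3‖ = 1.3540, so e_3 = (-0.7385, 0.1231, -0.2462, 0.6155).
Qᵀb = (1.7321, -4.8990, 3.6927).
Back-substitute: x_3 = 3.6927/1.3540 = 2.7273.
x_2 = (-4.8990 − 2.0412·2.7273)/2.4495 = -4.2727.
x_1 = (1.7321 + 5.1962·(-4.2727) + 0.0000·2.7273)/6.9282 = -2.9545.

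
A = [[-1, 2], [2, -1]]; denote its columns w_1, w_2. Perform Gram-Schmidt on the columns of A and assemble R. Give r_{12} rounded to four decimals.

w_1 = (-1, 2); ‖w_1‖ = 2.2361, so q_1 = (-0.4472, 0.8944).
r_{12} = q_1·w_2 = -1.7889.

r_{12} = -1.7889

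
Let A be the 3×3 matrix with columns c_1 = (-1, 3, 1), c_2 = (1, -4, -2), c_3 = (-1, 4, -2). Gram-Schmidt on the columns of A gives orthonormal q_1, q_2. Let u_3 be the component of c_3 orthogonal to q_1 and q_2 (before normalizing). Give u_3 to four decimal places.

u_3 = (1.3333, 0.6667, -0.6667)

c_1 = (-1, 3, 1); ‖c_1‖ = 3.3166, so q_1 = (-0.3015, 0.9045, 0.3015).
q_1·c_2 = (-0.3015)·1 + 0.9045·(-4) + 0.3015·(-2) = -4.5227.
u_2 = c_2 + 4.5227·q_1 = (-0.3636, 0.0909, -0.6364).
‖u_2‖ = 0.7385, so q_2 = (-0.4924, 0.1231, -0.8616).
q_1·c_3 = (-0.3015)·(-1) + 0.9045·4 + 0.3015·(-2) = 3.3166; q_2·c_3 = (-0.4924)·(-1) + 0.1231·4 + (-0.8616)·(-2) = 2.7080.
u_3 = c_3 − 3.3166·q_1 − 2.7080·q_2 = (1.3333, 0.6667, -0.6667).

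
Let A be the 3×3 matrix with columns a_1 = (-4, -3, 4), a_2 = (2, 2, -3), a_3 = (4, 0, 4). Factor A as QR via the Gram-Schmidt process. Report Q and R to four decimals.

Q = [[-0.6247, -0.7498, -0.2182], [-0.4685, 0.1363, 0.8729], [0.6247, -0.6475, 0.4364]], R = [[6.4031, -4.0605, 0.0000], [0.0000, 0.7157, -5.5891], [0.0000, 0.0000, 0.8729]]

q_1 = a_1/‖a_1‖ = (-4, -3, 4)/6.4031 = (-0.6247, -0.4685, 0.6247).
r_{12} = q_1·a_2 = -4.0605.
u_2 = a_2 + 4.0605·q_1 = (-0.5366, 0.0976, -0.4634).
‖u_2‖ = 0.7157, so q_2 = (-0.7498, 0.1363, -0.6475).
r_{13} = q_1·a_3 = 0.0000; r_{23} = q_2·a_3 = -5.5891.
u_3 = a_3 + 0.0000·q_1 + 5.5891·q_2 = (-0.1905, 0.7619, 0.3810).
‖u_3‖ = 0.8729, so q_3 = (-0.2182, 0.8729, 0.4364).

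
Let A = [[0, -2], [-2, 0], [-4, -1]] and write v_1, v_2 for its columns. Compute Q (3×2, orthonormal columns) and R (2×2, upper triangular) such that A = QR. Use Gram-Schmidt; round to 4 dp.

v_1 = (0, -2, -4); ‖v_1‖ = 4.4721, so q_1 = (0.0000, -0.4472, -0.8944).
q_1·v_2 = 0.0000·(-2) + (-0.4472)·0 + (-0.8944)·(-1) = 0.8944.
u_2 = v_2 − 0.8944·q_1 = (-2.0000, 0.4000, -0.2000).
‖u_2‖ = 2.0494, so q_2 = (-0.9759, 0.1952, -0.0976).

Q = [[0.0000, -0.9759], [-0.4472, 0.1952], [-0.8944, -0.0976]], R = [[4.4721, 0.8944], [0.0000, 2.0494]]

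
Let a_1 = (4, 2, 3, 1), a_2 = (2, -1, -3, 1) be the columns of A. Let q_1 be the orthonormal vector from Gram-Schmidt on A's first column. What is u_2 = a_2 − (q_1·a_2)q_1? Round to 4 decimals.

a_1 = (4, 2, 3, 1); ‖a_1‖ = 5.4772, so q_1 = (0.7303, 0.3651, 0.5477, 0.1826).
q_1·a_2 = 0.7303·2 + 0.3651·(-1) + 0.5477·(-3) + 0.1826·1 = -0.3651.
u_2 = a_2 + 0.3651·q_1 = (2.2667, -0.8667, -2.8000, 1.0667).

u_2 = (2.2667, -0.8667, -2.8000, 1.0667)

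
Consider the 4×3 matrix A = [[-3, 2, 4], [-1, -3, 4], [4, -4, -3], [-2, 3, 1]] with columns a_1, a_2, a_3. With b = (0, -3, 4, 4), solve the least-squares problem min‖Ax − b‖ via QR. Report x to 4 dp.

a_1 = (-3, -1, 4, -2); ‖a_1‖ = 5.4772, so e_1 = (-0.5477, -0.1826, 0.7303, -0.3651).
e_1·a_2 = (-0.5477)·2 + (-0.1826)·(-3) + 0.7303·(-4) + (-0.3651)·3 = -4.5644.
u_2 = a_2 + 4.5644·e_1 = (-0.5000, -3.8333, -0.6667, 1.3333).
‖u_2‖ = 4.1433, so e_2 = (-0.1207, -0.9252, -0.1609, 0.3218).
e_1·a_3 = (-0.5477)·4 + (-0.1826)·4 + 0.7303·(-3) + (-0.3651)·1 = -5.4772; e_2·a_3 = (-0.1207)·4 + (-0.9252)·4 + (-0.1609)·(-3) + 0.3218·1 = -3.3790.
u_3 = a_3 + 5.4772·e_1 + 3.3790·e_2 = (0.5922, -0.1262, 0.4563, 0.0874).
‖u_3‖ = 0.7632, so e_3 = (0.7760, -0.1654, 0.5979, 0.1145).
Qᵀb = (2.0083, 3.4192, 3.3455).
Back-substitute: x_3 = 3.3455/0.7632 = 4.3833.
x_2 = (3.4192 + 3.3790·4.3833)/4.1433 = 4.4000.
x_1 = (2.0083 + 4.5644·4.4000 + 5.4772·4.3833)/5.4772 = 8.4167.

x = (8.4167, 4.4000, 4.3833)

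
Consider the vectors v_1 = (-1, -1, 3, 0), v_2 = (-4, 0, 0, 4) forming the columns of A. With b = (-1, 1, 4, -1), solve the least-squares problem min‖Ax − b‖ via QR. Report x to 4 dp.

v_1 = (-1, -1, 3, 0); ‖v_1‖ = 3.3166, so q_1 = (-0.3015, -0.3015, 0.9045, 0.0000).
q_1·v_2 = (-0.3015)·(-4) + (-0.3015)·0 + 0.9045·0 + 0.0000·4 = 1.2060.
u_2 = v_2 − 1.2060·q_1 = (-3.6364, 0.3636, -1.0909, 4.0000).
‖u_2‖ = 5.5268, so q_2 = (-0.6580, 0.0658, -0.1974, 0.7237).
Qᵀb = (3.6181, -0.7895).
Back-substitute: x_2 = -0.7895/5.5268 = -0.1429.
x_1 = (3.6181 − 1.2060·(-0.1429))/3.3166 = 1.1429.

x = (1.1429, -0.1429)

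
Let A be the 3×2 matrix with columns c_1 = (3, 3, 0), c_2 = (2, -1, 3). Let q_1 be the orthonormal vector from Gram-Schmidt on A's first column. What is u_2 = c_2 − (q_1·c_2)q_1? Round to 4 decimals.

u_2 = (1.5000, -1.5000, 3.0000)

c_1 = (3, 3, 0); ‖c_1‖ = 4.2426, so q_1 = (0.7071, 0.7071, 0.0000).
q_1·c_2 = 0.7071·2 + 0.7071·(-1) + 0.0000·3 = 0.7071.
u_2 = c_2 − 0.7071·q_1 = (1.5000, -1.5000, 3.0000).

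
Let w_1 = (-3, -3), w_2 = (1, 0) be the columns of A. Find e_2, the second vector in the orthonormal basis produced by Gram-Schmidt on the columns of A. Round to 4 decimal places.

w_1 = (-3, -3); ‖w_1‖ = 4.2426, so e_1 = (-0.7071, -0.7071).
e_1·w_2 = (-0.7071)·1 + (-0.7071)·0 = -0.7071.
u_2 = w_2 + 0.7071·e_1 = (0.5000, -0.5000).
‖u_2‖ = 0.7071, so e_2 = (0.7071, -0.7071).

e_2 = (0.7071, -0.7071)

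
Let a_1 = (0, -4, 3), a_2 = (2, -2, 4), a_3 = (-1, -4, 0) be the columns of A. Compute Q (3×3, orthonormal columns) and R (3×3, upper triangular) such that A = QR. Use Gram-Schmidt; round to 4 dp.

Q = [[0.0000, 0.7071, 0.7071], [-0.8000, 0.4243, -0.4243], [0.6000, 0.5657, -0.5657]], R = [[5.0000, 4.0000, 3.2000], [0.0000, 2.8284, -2.4042], [0.0000, 0.0000, 0.9899]]

e_1 = a_1/‖a_1‖ = (0, -4, 3)/5.0000 = (0.0000, -0.8000, 0.6000).
r_{12} = e_1·a_2 = 4.0000.
u_2 = a_2 − 4.0000·e_1 = (2.0000, 1.2000, 1.6000).
‖u_2‖ = 2.8284, so e_2 = (0.7071, 0.4243, 0.5657).
r_{13} = e_1·a_3 = 3.2000; r_{23} = e_2·a_3 = -2.4042.
u_3 = a_3 − 3.2000·e_1 + 2.4042·e_2 = (0.7000, -0.4200, -0.5600).
‖u_3‖ = 0.9899, so e_3 = (0.7071, -0.4243, -0.5657).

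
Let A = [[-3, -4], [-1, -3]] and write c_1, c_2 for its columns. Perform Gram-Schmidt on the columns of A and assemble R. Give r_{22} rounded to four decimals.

r_{22} = 1.5811

c_1 = (-3, -1); ‖c_1‖ = 3.1623, so q_1 = (-0.9487, -0.3162).
q_1·c_2 = (-0.9487)·(-4) + (-0.3162)·(-3) = 4.7434.
u_2 = c_2 − 4.7434·q_1 = (0.5000, -1.5000).
r_{22} = ‖u_2‖ = 1.5811.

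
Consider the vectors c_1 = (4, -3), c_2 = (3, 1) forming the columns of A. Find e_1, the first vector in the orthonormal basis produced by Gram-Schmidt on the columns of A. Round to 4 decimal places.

e_1 = (0.8000, -0.6000)

c_1 = (4, -3); ‖c_1‖ = 5.0000, so e_1 = (0.8000, -0.6000).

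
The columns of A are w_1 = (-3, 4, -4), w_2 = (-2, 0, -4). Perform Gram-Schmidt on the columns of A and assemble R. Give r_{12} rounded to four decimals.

r_{12} = 3.4358

w_1 = (-3, 4, -4); ‖w_1‖ = 6.4031, so e_1 = (-0.4685, 0.6247, -0.6247).
r_{12} = e_1·w_2 = 3.4358.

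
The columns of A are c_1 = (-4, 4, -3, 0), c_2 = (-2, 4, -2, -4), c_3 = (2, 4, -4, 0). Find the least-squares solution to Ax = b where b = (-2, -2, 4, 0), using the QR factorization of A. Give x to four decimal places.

c_1 = (-4, 4, -3, 0); ‖c_1‖ = 6.4031, so e_1 = (-0.6247, 0.6247, -0.4685, 0.0000).
e_1·c_2 = (-0.6247)·(-2) + 0.6247·4 + (-0.4685)·(-2) + 0.0000·(-4) = 4.6852.
u_2 = c_2 − 4.6852·e_1 = (0.9268, 1.0732, 0.1951, -4.0000).
‖u_2‖ = 4.2484, so e_2 = (0.2182, 0.2526, 0.0459, -0.9415).
e_1·c_3 = (-0.6247)·2 + 0.6247·4 + (-0.4685)·(-4) + 0.0000·0 = 3.1235; e_2·c_3 = 0.2182·2 + 0.2526·4 + 0.0459·(-4) + (-0.9415)·0 = 1.2630.
u_3 = c_3 − 3.1235·e_1 − 1.2630·e_2 = (3.6757, 1.7297, -2.5946, 1.1892).
‖u_3‖ = 4.9647, so e_3 = (0.7404, 0.3484, -0.5226, 0.2395).
Qᵀb = (-1.8741, -0.7578, -4.2679).
Back-substitute: x_3 = -4.2679/4.9647 = -0.8596.
x_2 = (-0.7578 − 1.2630·(-0.8596))/4.2484 = 0.0772.
x_1 = (-1.8741 − 4.6852·0.0772 − 3.1235·(-0.8596))/6.4031 = 0.0702.

x = (0.0702, 0.0772, -0.8596)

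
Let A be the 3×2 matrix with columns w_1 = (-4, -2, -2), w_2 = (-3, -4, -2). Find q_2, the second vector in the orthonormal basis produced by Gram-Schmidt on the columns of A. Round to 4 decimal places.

w_1 = (-4, -2, -2); ‖w_1‖ = 4.8990, so q_1 = (-0.8165, -0.4082, -0.4082).
q_1·w_2 = (-0.8165)·(-3) + (-0.4082)·(-4) + (-0.4082)·(-2) = 4.8990.
u_2 = w_2 − 4.8990·q_1 = (1.0000, -2.0000, 0.0000).
‖u_2‖ = 2.2361, so q_2 = (0.4472, -0.8944, 0.0000).

q_2 = (0.4472, -0.8944, 0.0000)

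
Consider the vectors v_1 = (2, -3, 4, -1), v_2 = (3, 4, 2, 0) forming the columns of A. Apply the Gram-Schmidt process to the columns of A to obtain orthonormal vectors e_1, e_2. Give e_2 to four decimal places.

e_2 = (0.5336, 0.7817, 0.3226, 0.0124)

e_1 = v_1/‖v_1‖ = (2, -3, 4, -1)/5.4772 = (0.3651, -0.5477, 0.7303, -0.1826).
r_{12} = e_1·v_2 = 0.3651.
u_2 = v_2 − 0.3651·e_1 = (2.8667, 4.2000, 1.7333, 0.0667).
‖u_2‖ = 5.3728, so e_2 = (0.5336, 0.7817, 0.3226, 0.0124).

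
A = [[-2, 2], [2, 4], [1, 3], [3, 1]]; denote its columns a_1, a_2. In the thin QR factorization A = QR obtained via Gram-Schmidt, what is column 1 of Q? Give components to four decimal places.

a_1 = (-2, 2, 1, 3); ‖a_1‖ = 4.2426, so q_1 = (-0.4714, 0.4714, 0.2357, 0.7071).

q_1 = (-0.4714, 0.4714, 0.2357, 0.7071)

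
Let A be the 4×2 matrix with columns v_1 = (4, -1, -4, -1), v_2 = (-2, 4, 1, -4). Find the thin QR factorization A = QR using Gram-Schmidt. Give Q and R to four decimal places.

Q = [[0.6860, -0.1028], [-0.1715, 0.6371], [-0.6860, -0.0719], [-0.1715, -0.7605]], R = [[5.8310, -2.0580], [0.0000, 5.7240]]

e_1 = v_1/‖v_1‖ = (4, -1, -4, -1)/5.8310 = (0.6860, -0.1715, -0.6860, -0.1715).
r_{12} = e_1·v_2 = -2.0580.
u_2 = v_2 + 2.0580·e_1 = (-0.5882, 3.6471, -0.4118, -4.3529).
‖u_2‖ = 5.7240, so e_2 = (-0.1028, 0.6371, -0.0719, -0.7605).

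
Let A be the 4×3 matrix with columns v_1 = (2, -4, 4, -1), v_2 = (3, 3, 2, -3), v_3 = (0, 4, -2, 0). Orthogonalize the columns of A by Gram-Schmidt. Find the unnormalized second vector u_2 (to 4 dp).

v_1 = (2, -4, 4, -1); ‖v_1‖ = 6.0828, so e_1 = (0.3288, -0.6576, 0.6576, -0.1644).
e_1·v_2 = 0.3288·3 + (-0.6576)·3 + 0.6576·2 + (-0.1644)·(-3) = 0.8220.
u_2 = v_2 − 0.8220·e_1 = (2.7297, 3.5405, 1.4595, -2.8649).

u_2 = (2.7297, 3.5405, 1.4595, -2.8649)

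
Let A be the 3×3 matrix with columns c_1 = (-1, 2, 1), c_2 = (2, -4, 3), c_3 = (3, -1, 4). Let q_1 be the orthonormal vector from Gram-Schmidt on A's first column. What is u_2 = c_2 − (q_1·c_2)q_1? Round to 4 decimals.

u_2 = (0.8333, -1.6667, 4.1667)

c_1 = (-1, 2, 1); ‖c_1‖ = 2.4495, so q_1 = (-0.4082, 0.8165, 0.4082).
q_1·c_2 = (-0.4082)·2 + 0.8165·(-4) + 0.4082·3 = -2.8577.
u_2 = c_2 + 2.8577·q_1 = (0.8333, -1.6667, 4.1667).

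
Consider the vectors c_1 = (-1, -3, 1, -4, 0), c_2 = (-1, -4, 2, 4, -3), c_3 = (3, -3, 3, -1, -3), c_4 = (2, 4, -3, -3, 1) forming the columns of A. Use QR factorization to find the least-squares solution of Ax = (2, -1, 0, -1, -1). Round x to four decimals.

e_1 = c_1/‖c_1‖ = (-1, -3, 1, -4, 0)/5.1962 = (-0.1925, -0.5774, 0.1925, -0.7698, 0.0000).
r_{12} = e_1·c_2 = -0.1925.
u_2 = c_2 + 0.1925·e_1 = (-1.0370, -4.1111, 2.0370, 3.8519, -3.0000).
‖u_2‖ = 6.7796, so e_2 = (-0.1530, -0.6064, 0.3005, 0.5682, -0.4425).
r_{13} = e_1·c_3 = 2.5019; r_{23} = e_2·c_3 = 3.0210.
u_3 = c_3 − 2.5019·e_1 − 3.0210·e_2 = (3.9436, 0.2764, 1.6108, -0.7905, -1.6632).
‖u_3‖ = 4.6491, so e_3 = (0.8483, 0.0595, 0.3465, -0.1700, -0.3577).
r_{14} = e_1·c_4 = -0.9623; r_{24} = e_2·c_4 = -5.7799; r_{34} = e_3·c_4 = 1.0472.
u_4 = c_4 + 0.9623·e_1 + 5.7799·e_2 − 1.0472·e_3 = (0.0424, -0.1227, -1.4410, -0.2788, -1.1830).
‖u_4‖ = 1.8896, so e_4 = (0.0224, -0.0649, -0.7626, -0.1476, -0.6261).
Qᵀb = (0.9623, 0.1748, 2.1648, 0.8834).
Back-substitute: x_4 = 0.8834/1.8896 = 0.4675.
x_3 = (2.1648 − 1.0472·0.4675)/4.6491 = 0.3603.
x_2 = (0.1748 − 3.0210·0.3603 + 5.7799·0.4675)/6.7796 = 0.2638.
x_1 = (0.9623 + 0.1925·0.2638 − 2.5019·0.3603 + 0.9623·0.4675)/5.1962 = 0.1080.

x = (0.1080, 0.2638, 0.3603, 0.4675)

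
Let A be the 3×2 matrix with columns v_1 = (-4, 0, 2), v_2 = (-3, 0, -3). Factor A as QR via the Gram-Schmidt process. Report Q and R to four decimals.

Q = [[-0.8944, -0.4472], [0.0000, 0.0000], [0.4472, -0.8944]], R = [[4.4721, 1.3416], [0.0000, 4.0249]]

q_1 = v_1/‖v_1‖ = (-4, 0, 2)/4.4721 = (-0.8944, 0.0000, 0.4472).
r_{12} = q_1·v_2 = 1.3416.
u_2 = v_2 − 1.3416·q_1 = (-1.8000, 0.0000, -3.6000).
‖u_2‖ = 4.0249, so q_2 = (-0.4472, 0.0000, -0.8944).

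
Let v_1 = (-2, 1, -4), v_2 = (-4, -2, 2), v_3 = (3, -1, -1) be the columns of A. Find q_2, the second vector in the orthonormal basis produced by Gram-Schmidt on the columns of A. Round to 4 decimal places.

q_1 = v_1/‖v_1‖ = (-2, 1, -4)/4.5826 = (-0.4364, 0.2182, -0.8729).
r_{12} = q_1·v_2 = -0.4364.
u_2 = v_2 + 0.4364·q_1 = (-4.1905, -1.9048, 1.6190).
‖u_2‖ = 4.8795, so q_2 = (-0.8588, -0.3904, 0.3318).

q_2 = (-0.8588, -0.3904, 0.3318)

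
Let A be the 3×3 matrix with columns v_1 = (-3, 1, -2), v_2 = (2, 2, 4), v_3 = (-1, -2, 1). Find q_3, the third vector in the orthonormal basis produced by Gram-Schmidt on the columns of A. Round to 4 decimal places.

v_1 = (-3, 1, -2); ‖v_1‖ = 3.7417, so q_1 = (-0.8018, 0.2673, -0.5345).
q_1·v_2 = (-0.8018)·2 + 0.2673·2 + (-0.5345)·4 = -3.2071.
u_2 = v_2 + 3.2071·q_1 = (-0.5714, 2.8571, 2.2857).
‖u_2‖ = 3.7033, so q_2 = (-0.1543, 0.7715, 0.6172).
q_1·v_3 = (-0.8018)·(-1) + 0.2673·(-2) + (-0.5345)·1 = -0.2673; q_2·v_3 = (-0.1543)·(-1) + 0.7715·(-2) + 0.6172·1 = -0.7715.
u_3 = v_3 + 0.2673·q_1 + 0.7715·q_2 = (-1.3333, -1.3333, 1.3333).
‖u_3‖ = 2.3094, so q_3 = (-0.5774, -0.5774, 0.5774).

q_3 = (-0.5774, -0.5774, 0.5774)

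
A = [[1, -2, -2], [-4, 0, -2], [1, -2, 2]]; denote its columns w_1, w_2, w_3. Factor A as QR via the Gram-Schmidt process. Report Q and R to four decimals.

w_1 = (1, -4, 1); ‖w_1‖ = 4.2426, so q_1 = (0.2357, -0.9428, 0.2357).
q_1·w_2 = 0.2357·(-2) + (-0.9428)·0 + 0.2357·(-2) = -0.9428.
u_2 = w_2 + 0.9428·q_1 = (-1.7778, -0.8889, -1.7778).
‖u_2‖ = 2.6667, so q_2 = (-0.6667, -0.3333, -0.6667).
q_1·w_3 = 0.2357·(-2) + (-0.9428)·(-2) + 0.2357·2 = 1.8856; q_2·w_3 = (-0.6667)·(-2) + (-0.3333)·(-2) + (-0.6667)·2 = 0.6667.
u_3 = w_3 − 1.8856·q_1 − 0.6667·q_2 = (-2.0000, 0.0000, 2.0000).
‖u_3‖ = 2.8284, so q_3 = (-0.7071, 0.0000, 0.7071).

Q = [[0.2357, -0.6667, -0.7071], [-0.9428, -0.3333, 0.0000], [0.2357, -0.6667, 0.7071]], R = [[4.2426, -0.9428, 1.8856], [0.0000, 2.6667, 0.6667], [0.0000, 0.0000, 2.8284]]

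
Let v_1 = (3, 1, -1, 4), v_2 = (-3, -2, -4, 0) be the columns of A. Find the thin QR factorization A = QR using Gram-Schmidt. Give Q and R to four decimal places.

Q = [[0.5774, -0.4262], [0.1925, -0.3339], [-0.1925, -0.8169], [0.7698, 0.1989]], R = [[5.1962, -1.3472], [0.0000, 5.2139]]

q_1 = v_1/‖v_1‖ = (3, 1, -1, 4)/5.1962 = (0.5774, 0.1925, -0.1925, 0.7698).
r_{12} = q_1·v_2 = -1.3472.
u_2 = v_2 + 1.3472·q_1 = (-2.2222, -1.7407, -4.2593, 1.0370).
‖u_2‖ = 5.2139, so q_2 = (-0.4262, -0.3339, -0.8169, 0.1989).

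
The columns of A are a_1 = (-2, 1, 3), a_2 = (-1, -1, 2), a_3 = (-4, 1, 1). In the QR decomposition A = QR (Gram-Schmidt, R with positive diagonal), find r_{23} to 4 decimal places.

r_{23} = -0.6325

e_1 = a_1/‖a_1‖ = (-2, 1, 3)/3.7417 = (-0.5345, 0.2673, 0.8018).
r_{12} = e_1·a_2 = 1.8708.
u_2 = a_2 − 1.8708·e_1 = (0.0000, -1.5000, 0.5000).
‖u_2‖ = 1.5811, so e_2 = (0.0000, -0.9487, 0.3162).
r_{23} = e_2·a_3 = -0.6325.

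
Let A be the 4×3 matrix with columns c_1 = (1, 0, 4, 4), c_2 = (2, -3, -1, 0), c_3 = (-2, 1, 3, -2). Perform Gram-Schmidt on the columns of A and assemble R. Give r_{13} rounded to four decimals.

c_1 = (1, 0, 4, 4); ‖c_1‖ = 5.7446, so e_1 = (0.1741, 0.0000, 0.6963, 0.6963).
r_{13} = e_1·c_3 = 0.3482.

r_{13} = 0.3482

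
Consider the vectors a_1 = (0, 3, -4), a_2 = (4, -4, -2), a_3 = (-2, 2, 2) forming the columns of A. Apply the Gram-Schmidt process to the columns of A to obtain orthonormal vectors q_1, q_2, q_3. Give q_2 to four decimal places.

q_2 = (0.6727, -0.5920, -0.4440)

a_1 = (0, 3, -4); ‖a_1‖ = 5.0000, so q_1 = (0.0000, 0.6000, -0.8000).
q_1·a_2 = 0.0000·4 + 0.6000·(-4) + (-0.8000)·(-2) = -0.8000.
u_2 = a_2 + 0.8000·q_1 = (4.0000, -3.5200, -2.6400).
‖u_2‖ = 5.9464, so q_2 = (0.6727, -0.5920, -0.4440).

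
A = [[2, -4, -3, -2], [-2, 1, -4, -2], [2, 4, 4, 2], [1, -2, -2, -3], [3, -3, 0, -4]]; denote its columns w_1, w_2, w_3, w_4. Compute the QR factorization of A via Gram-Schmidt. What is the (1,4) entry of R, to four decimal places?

r_{14} = -2.3452

w_1 = (2, -2, 2, 1, 3); ‖w_1‖ = 4.6904, so e_1 = (0.4264, -0.4264, 0.4264, 0.2132, 0.6396).
r_{14} = e_1·w_4 = -2.3452.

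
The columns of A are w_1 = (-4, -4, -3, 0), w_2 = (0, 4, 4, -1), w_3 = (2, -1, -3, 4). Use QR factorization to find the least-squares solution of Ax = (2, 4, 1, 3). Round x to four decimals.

w_1 = (-4, -4, -3, 0); ‖w_1‖ = 6.4031, so e_1 = (-0.6247, -0.6247, -0.4685, 0.0000).
e_1·w_2 = (-0.6247)·0 + (-0.6247)·4 + (-0.4685)·4 + 0.0000·(-1) = -4.3729.
u_2 = w_2 + 4.3729·e_1 = (-2.7317, 1.2683, 1.9512, -1.0000).
‖u_2‖ = 3.7253, so e_2 = (-0.7333, 0.3405, 0.5238, -0.2684).
e_1·w_3 = (-0.6247)·2 + (-0.6247)·(-1) + (-0.4685)·(-3) + 0.0000·4 = 0.7809; e_2·w_3 = (-0.7333)·2 + 0.3405·(-1) + 0.5238·(-3) + (-0.2684)·4 = -4.4521.
u_3 = w_3 − 0.7809·e_1 + 4.4521·e_2 = (-0.7768, 1.0035, -0.3023, 2.8049).
‖u_3‖ = 3.0934, so e_3 = (-0.2511, 0.3244, -0.0977, 0.9067).
Qᵀb = (-4.2167, -0.3863, 3.4178).
Back-substitute: x_3 = 3.4178/3.0934 = 1.1049.
x_2 = (-0.3863 + 4.4521·1.1049)/3.7253 = 1.2167.
x_1 = (-4.2167 + 4.3729·1.2167 − 0.7809·1.1049)/6.4031 = 0.0376.

x = (0.0376, 1.2167, 1.1049)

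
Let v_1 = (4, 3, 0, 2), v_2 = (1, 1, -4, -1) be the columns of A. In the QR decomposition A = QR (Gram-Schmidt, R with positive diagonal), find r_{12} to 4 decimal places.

v_1 = (4, 3, 0, 2); ‖v_1‖ = 5.3852, so e_1 = (0.7428, 0.5571, 0.0000, 0.3714).
r_{12} = e_1·v_2 = 0.9285.

r_{12} = 0.9285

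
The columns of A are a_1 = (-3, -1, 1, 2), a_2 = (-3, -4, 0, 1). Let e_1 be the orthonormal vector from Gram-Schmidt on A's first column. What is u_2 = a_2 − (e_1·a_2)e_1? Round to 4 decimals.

a_1 = (-3, -1, 1, 2); ‖a_1‖ = 3.8730, so e_1 = (-0.7746, -0.2582, 0.2582, 0.5164).
e_1·a_2 = (-0.7746)·(-3) + (-0.2582)·(-4) + 0.2582·0 + 0.5164·1 = 3.8730.
u_2 = a_2 − 3.8730·e_1 = (0.0000, -3.0000, -1.0000, -1.0000).

u_2 = (0.0000, -3.0000, -1.0000, -1.0000)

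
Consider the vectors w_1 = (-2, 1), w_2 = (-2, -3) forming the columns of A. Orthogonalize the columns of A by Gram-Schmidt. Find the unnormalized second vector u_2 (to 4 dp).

u_2 = (-1.6000, -3.2000)

q_1 = w_1/‖w_1‖ = (-2, 1)/2.2361 = (-0.8944, 0.4472).
r_{12} = q_1·w_2 = 0.4472.
u_2 = w_2 − 0.4472·q_1 = (-1.6000, -3.2000).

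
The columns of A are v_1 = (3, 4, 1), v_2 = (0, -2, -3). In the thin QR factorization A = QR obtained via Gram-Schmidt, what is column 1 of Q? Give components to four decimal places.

q_1 = (0.5883, 0.7845, 0.1961)

v_1 = (3, 4, 1); ‖v_1‖ = 5.0990, so q_1 = (0.5883, 0.7845, 0.1961).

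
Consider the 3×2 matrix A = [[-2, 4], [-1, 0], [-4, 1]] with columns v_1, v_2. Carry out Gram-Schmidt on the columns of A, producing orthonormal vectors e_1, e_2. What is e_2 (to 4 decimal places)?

e_1 = v_1/‖v_1‖ = (-2, -1, -4)/4.5826 = (-0.4364, -0.2182, -0.8729).
r_{12} = e_1·v_2 = -2.6186.
u_2 = v_2 + 2.6186·e_1 = (2.8571, -0.5714, -1.2857).
‖u_2‖ = 3.1848, so e_2 = (0.8971, -0.1794, -0.4037).

e_2 = (0.8971, -0.1794, -0.4037)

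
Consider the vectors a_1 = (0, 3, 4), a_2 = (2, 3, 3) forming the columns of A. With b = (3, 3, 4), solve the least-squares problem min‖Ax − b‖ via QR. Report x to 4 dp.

q_1 = a_1/‖a_1‖ = (0, 3, 4)/5.0000 = (0.0000, 0.6000, 0.8000).
r_{12} = q_1·a_2 = 4.2000.
u_2 = a_2 − 4.2000·q_1 = (2.0000, 0.4800, -0.3600).
‖u_2‖ = 2.0881, so q_2 = (0.9578, 0.2299, -0.1724).
Qᵀb = (5.0000, 2.8735).
Back-substitute: x_2 = 2.8735/2.0881 = 1.3761.
x_1 = (5.0000 − 4.2000·1.3761)/5.0000 = -0.1560.

x = (-0.1560, 1.3761)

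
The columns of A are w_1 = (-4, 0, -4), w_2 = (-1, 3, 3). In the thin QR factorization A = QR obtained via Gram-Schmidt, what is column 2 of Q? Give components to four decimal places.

q_2 = (-0.4851, 0.7276, 0.4851)

w_1 = (-4, 0, -4); ‖w_1‖ = 5.6569, so q_1 = (-0.7071, 0.0000, -0.7071).
q_1·w_2 = (-0.7071)·(-1) + 0.0000·3 + (-0.7071)·3 = -1.4142.
u_2 = w_2 + 1.4142·q_1 = (-2.0000, 3.0000, 2.0000).
‖u_2‖ = 4.1231, so q_2 = (-0.4851, 0.7276, 0.4851).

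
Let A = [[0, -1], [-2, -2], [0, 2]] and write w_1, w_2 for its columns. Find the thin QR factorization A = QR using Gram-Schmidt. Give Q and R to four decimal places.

w_1 = (0, -2, 0); ‖w_1‖ = 2.0000, so q_1 = (0.0000, -1.0000, 0.0000).
q_1·w_2 = 0.0000·(-1) + (-1.0000)·(-2) + 0.0000·2 = 2.0000.
u_2 = w_2 − 2.0000·q_1 = (-1.0000, 0.0000, 2.0000).
‖u_2‖ = 2.2361, so q_2 = (-0.4472, 0.0000, 0.8944).

Q = [[0.0000, -0.4472], [-1.0000, 0.0000], [0.0000, 0.8944]], R = [[2.0000, 2.0000], [0.0000, 2.2361]]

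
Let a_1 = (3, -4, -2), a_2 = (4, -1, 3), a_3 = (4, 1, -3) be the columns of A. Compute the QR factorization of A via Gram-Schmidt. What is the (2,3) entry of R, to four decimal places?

a_1 = (3, -4, -2); ‖a_1‖ = 5.3852, so q_1 = (0.5571, -0.7428, -0.3714).
q_1·a_2 = 0.5571·4 + (-0.7428)·(-1) + (-0.3714)·3 = 1.8570.
u_2 = a_2 − 1.8570·q_1 = (2.9655, 0.3793, 3.6897).
‖u_2‖ = 4.7489, so q_2 = (0.6245, 0.0799, 0.7770).
r_{23} = q_2·a_3 = 0.2469.

r_{23} = 0.2469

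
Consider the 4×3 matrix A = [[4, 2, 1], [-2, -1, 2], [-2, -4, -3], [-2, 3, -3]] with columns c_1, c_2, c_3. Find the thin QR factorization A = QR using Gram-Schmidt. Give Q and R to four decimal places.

q_1 = c_1/‖c_1‖ = (4, -2, -2, -2)/5.2915 = (0.7559, -0.3780, -0.3780, -0.3780).
r_{12} = q_1·c_2 = 2.2678.
u_2 = c_2 − 2.2678·q_1 = (0.2857, -0.1429, -3.1429, 3.8571).
‖u_2‖ = 4.9857, so q_2 = (0.0573, -0.0287, -0.6304, 0.7736).
r_{13} = q_1·c_3 = 2.2678; r_{23} = q_2·c_3 = -0.4298.
u_3 = c_3 − 2.2678·q_1 + 0.4298·q_2 = (-0.6897, 2.8448, -2.4138, -1.8103).
‖u_3‖ = 4.2039, so q_3 = (-0.1641, 0.6767, -0.5742, -0.4306).

Q = [[0.7559, 0.0573, -0.1641], [-0.3780, -0.0287, 0.6767], [-0.3780, -0.6304, -0.5742], [-0.3780, 0.7736, -0.4306]], R = [[5.2915, 2.2678, 2.2678], [0.0000, 4.9857, -0.4298], [0.0000, 0.0000, 4.2039]]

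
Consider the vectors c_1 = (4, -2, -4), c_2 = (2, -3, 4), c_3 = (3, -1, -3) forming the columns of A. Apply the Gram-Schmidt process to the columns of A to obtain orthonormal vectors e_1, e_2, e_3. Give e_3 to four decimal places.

e_3 = (0.6202, 0.7442, 0.2481)

c_1 = (4, -2, -4); ‖c_1‖ = 6.0000, so e_1 = (0.6667, -0.3333, -0.6667).
e_1·c_2 = 0.6667·2 + (-0.3333)·(-3) + (-0.6667)·4 = -0.3333.
u_2 = c_2 + 0.3333·e_1 = (2.2222, -3.1111, 3.7778).
‖u_2‖ = 5.3748, so e_2 = (0.4134, -0.5788, 0.7029).
e_1·c_3 = 0.6667·3 + (-0.3333)·(-1) + (-0.6667)·(-3) = 4.3333; e_2·c_3 = 0.4134·3 + (-0.5788)·(-1) + 0.7029·(-3) = -0.2894.
u_3 = c_3 − 4.3333·e_1 + 0.2894·e_2 = (0.2308, 0.2769, 0.0923).
‖u_3‖ = 0.3721, so e_3 = (0.6202, 0.7442, 0.2481).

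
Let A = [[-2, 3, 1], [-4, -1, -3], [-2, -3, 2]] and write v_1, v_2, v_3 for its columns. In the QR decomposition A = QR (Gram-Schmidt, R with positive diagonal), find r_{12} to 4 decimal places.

q_1 = v_1/‖v_1‖ = (-2, -4, -2)/4.8990 = (-0.4082, -0.8165, -0.4082).
r_{12} = q_1·v_2 = 0.8165.

r_{12} = 0.8165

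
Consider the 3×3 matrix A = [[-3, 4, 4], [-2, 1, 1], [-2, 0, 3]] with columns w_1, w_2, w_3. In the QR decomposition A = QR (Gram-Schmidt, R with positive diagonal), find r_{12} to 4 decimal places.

q_1 = w_1/‖w_1‖ = (-3, -2, -2)/4.1231 = (-0.7276, -0.4851, -0.4851).
r_{12} = q_1·w_2 = -3.3955.

r_{12} = -3.3955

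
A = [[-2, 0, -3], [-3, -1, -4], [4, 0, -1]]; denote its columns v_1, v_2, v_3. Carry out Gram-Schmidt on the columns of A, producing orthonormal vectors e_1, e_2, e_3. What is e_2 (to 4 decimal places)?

v_1 = (-2, -3, 4); ‖v_1‖ = 5.3852, so e_1 = (-0.3714, -0.5571, 0.7428).
e_1·v_2 = (-0.3714)·0 + (-0.5571)·(-1) + 0.7428·0 = 0.5571.
u_2 = v_2 − 0.5571·e_1 = (0.2069, -0.6897, -0.4138).
‖u_2‖ = 0.8305, so e_2 = (0.2491, -0.8305, -0.4983).

e_2 = (0.2491, -0.8305, -0.4983)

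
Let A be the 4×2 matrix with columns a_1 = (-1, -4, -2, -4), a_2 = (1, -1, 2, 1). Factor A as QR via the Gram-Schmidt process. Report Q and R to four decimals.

a_1 = (-1, -4, -2, -4); ‖a_1‖ = 6.0828, so e_1 = (-0.1644, -0.6576, -0.3288, -0.6576).
e_1·a_2 = (-0.1644)·1 + (-0.6576)·(-1) + (-0.3288)·2 + (-0.6576)·1 = -0.8220.
u_2 = a_2 + 0.8220·e_1 = (0.8649, -1.5405, 1.7297, 0.4595).
‖u_2‖ = 2.5148, so e_2 = (0.3439, -0.6126, 0.6878, 0.1827).

Q = [[-0.1644, 0.3439], [-0.6576, -0.6126], [-0.3288, 0.6878], [-0.6576, 0.1827]], R = [[6.0828, -0.8220], [0.0000, 2.5148]]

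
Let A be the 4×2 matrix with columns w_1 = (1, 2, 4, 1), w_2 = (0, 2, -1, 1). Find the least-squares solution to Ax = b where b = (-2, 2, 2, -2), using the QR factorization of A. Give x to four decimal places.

q_1 = w_1/‖w_1‖ = (1, 2, 4, 1)/4.6904 = (0.2132, 0.4264, 0.8528, 0.2132).
r_{12} = q_1·w_2 = 0.2132.
u_2 = w_2 − 0.2132·q_1 = (-0.0455, 1.9091, -1.1818, 0.9545).
‖u_2‖ = 2.4402, so q_2 = (-0.0186, 0.7824, -0.4843, 0.3912).
Qᵀb = (1.7056, -0.1490).
Back-substitute: x_2 = -0.1490/2.4402 = -0.0611.
x_1 = (1.7056 − 0.2132·(-0.0611))/4.6904 = 0.3664.

x = (0.3664, -0.0611)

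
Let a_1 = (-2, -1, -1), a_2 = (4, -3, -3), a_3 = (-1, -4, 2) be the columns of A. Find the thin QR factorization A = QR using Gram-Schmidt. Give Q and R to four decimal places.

a_1 = (-2, -1, -1); ‖a_1‖ = 2.4495, so e_1 = (-0.8165, -0.4082, -0.4082).
e_1·a_2 = (-0.8165)·4 + (-0.4082)·(-3) + (-0.4082)·(-3) = -0.8165.
u_2 = a_2 + 0.8165·e_1 = (3.3333, -3.3333, -3.3333).
‖u_2‖ = 5.7735, so e_2 = (0.5774, -0.5774, -0.5774).
e_1·a_3 = (-0.8165)·(-1) + (-0.4082)·(-4) + (-0.4082)·2 = 1.6330; e_2·a_3 = 0.5774·(-1) + (-0.5774)·(-4) + (-0.5774)·2 = 0.5774.
u_3 = a_3 − 1.6330·e_1 − 0.5774·e_2 = (0.0000, -3.0000, 3.0000).
‖u_3‖ = 4.2426, so e_3 = (0.0000, -0.7071, 0.7071).

Q = [[-0.8165, 0.5774, 0.0000], [-0.4082, -0.5774, -0.7071], [-0.4082, -0.5774, 0.7071]], R = [[2.4495, -0.8165, 1.6330], [0.0000, 5.7735, 0.5774], [0.0000, 0.0000, 4.2426]]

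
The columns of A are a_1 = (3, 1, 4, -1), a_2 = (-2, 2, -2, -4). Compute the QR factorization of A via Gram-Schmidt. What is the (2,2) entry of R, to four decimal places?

e_1 = a_1/‖a_1‖ = (3, 1, 4, -1)/5.1962 = (0.5774, 0.1925, 0.7698, -0.1925).
r_{12} = e_1·a_2 = -1.5396.
u_2 = a_2 + 1.5396·e_1 = (-1.1111, 2.2963, -0.8148, -4.2963).
r_{22} = ‖u_2‖ = 5.0626.

r_{22} = 5.0626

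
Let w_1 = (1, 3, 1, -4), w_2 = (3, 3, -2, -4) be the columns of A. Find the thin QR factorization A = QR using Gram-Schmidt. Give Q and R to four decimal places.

w_1 = (1, 3, 1, -4); ‖w_1‖ = 5.1962, so q_1 = (0.1925, 0.5774, 0.1925, -0.7698).
q_1·w_2 = 0.1925·3 + 0.5774·3 + 0.1925·(-2) + (-0.7698)·(-4) = 5.0037.
u_2 = w_2 − 5.0037·q_1 = (2.0370, 0.1111, -2.9630, -0.1481).
‖u_2‖ = 3.6004, so q_2 = (0.5658, 0.0309, -0.8230, -0.0411).

Q = [[0.1925, 0.5658], [0.5774, 0.0309], [0.1925, -0.8230], [-0.7698, -0.0411]], R = [[5.1962, 5.0037], [0.0000, 3.6004]]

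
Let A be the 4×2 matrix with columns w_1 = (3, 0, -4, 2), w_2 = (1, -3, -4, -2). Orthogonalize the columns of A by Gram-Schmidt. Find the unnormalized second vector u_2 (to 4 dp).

e_1 = w_1/‖w_1‖ = (3, 0, -4, 2)/5.3852 = (0.5571, 0.0000, -0.7428, 0.3714).
r_{12} = e_1·w_2 = 2.7854.
u_2 = w_2 − 2.7854·e_1 = (-0.5517, -3.0000, -1.9310, -3.0345).

u_2 = (-0.5517, -3.0000, -1.9310, -3.0345)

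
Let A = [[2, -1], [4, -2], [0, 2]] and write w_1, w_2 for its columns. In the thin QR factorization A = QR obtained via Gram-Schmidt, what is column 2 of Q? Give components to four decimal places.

w_1 = (2, 4, 0); ‖w_1‖ = 4.4721, so q_1 = (0.4472, 0.8944, 0.0000).
q_1·w_2 = 0.4472·(-1) + 0.8944·(-2) + 0.0000·2 = -2.2361.
u_2 = w_2 + 2.2361·q_1 = (0.0000, 0.0000, 2.0000).
‖u_2‖ = 2.0000, so q_2 = (0.0000, 0.0000, 1.0000).

q_2 = (0.0000, 0.0000, 1.0000)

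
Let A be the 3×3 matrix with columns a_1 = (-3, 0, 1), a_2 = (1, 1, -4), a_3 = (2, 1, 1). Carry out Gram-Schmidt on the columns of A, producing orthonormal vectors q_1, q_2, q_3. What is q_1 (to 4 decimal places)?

q_1 = (-0.9487, 0.0000, 0.3162)

q_1 = a_1/‖a_1‖ = (-3, 0, 1)/3.1623 = (-0.9487, 0.0000, 0.3162).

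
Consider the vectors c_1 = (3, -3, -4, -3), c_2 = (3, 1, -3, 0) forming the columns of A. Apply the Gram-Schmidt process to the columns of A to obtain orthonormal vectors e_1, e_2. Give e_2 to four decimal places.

e_1 = c_1/‖c_1‖ = (3, -3, -4, -3)/6.5574 = (0.4575, -0.4575, -0.6100, -0.4575).
r_{12} = e_1·c_2 = 2.7450.
u_2 = c_2 − 2.7450·e_1 = (1.7442, 2.2558, -1.3256, 1.2558).
‖u_2‖ = 3.3860, so e_2 = (0.5151, 0.6662, -0.3915, 0.3709).

e_2 = (0.5151, 0.6662, -0.3915, 0.3709)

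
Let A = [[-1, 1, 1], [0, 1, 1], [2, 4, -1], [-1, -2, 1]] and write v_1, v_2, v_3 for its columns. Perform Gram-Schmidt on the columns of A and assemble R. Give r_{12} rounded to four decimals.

v_1 = (-1, 0, 2, -1); ‖v_1‖ = 2.4495, so e_1 = (-0.4082, 0.0000, 0.8165, -0.4082).
r_{12} = e_1·v_2 = 3.6742.

r_{12} = 3.6742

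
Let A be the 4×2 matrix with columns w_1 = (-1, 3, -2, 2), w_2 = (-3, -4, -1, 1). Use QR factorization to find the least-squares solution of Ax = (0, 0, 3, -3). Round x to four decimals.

x = (-0.7679, -0.3644)

w_1 = (-1, 3, -2, 2); ‖w_1‖ = 4.2426, so e_1 = (-0.2357, 0.7071, -0.4714, 0.4714).
e_1·w_2 = (-0.2357)·(-3) + 0.7071·(-4) + (-0.4714)·(-1) + 0.4714·1 = -1.1785.
u_2 = w_2 + 1.1785·e_1 = (-3.2778, -3.1667, -1.5556, 1.5556).
‖u_2‖ = 5.0607, so e_2 = (-0.6477, -0.6257, -0.3074, 0.3074).
Qᵀb = (-2.8284, -1.8443).
Back-substitute: x_2 = -1.8443/5.0607 = -0.3644.
x_1 = (-2.8284 + 1.1785·(-0.3644))/4.2426 = -0.7679.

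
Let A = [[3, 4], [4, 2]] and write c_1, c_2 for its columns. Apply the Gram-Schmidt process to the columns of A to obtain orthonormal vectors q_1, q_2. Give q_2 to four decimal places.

q_1 = c_1/‖c_1‖ = (3, 4)/5.0000 = (0.6000, 0.8000).
r_{12} = q_1·c_2 = 4.0000.
u_2 = c_2 − 4.0000·q_1 = (1.6000, -1.2000).
‖u_2‖ = 2.0000, so q_2 = (0.8000, -0.6000).

q_2 = (0.8000, -0.6000)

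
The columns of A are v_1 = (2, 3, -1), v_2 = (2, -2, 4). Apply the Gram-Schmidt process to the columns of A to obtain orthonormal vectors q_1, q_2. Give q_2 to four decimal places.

q_2 = (0.6172, -0.1543, 0.7715)

q_1 = v_1/‖v_1‖ = (2, 3, -1)/3.7417 = (0.5345, 0.8018, -0.2673).
r_{12} = q_1·v_2 = -1.6036.
u_2 = v_2 + 1.6036·q_1 = (2.8571, -0.7143, 3.5714).
‖u_2‖ = 4.6291, so q_2 = (0.6172, -0.1543, 0.7715).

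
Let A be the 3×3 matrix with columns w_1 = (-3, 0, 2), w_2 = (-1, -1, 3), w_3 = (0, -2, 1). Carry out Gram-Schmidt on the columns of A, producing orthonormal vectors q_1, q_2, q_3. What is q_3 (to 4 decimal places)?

q_3 = (-0.2540, -0.8890, -0.3810)

w_1 = (-3, 0, 2); ‖w_1‖ = 3.6056, so q_1 = (-0.8321, 0.0000, 0.5547).
q_1·w_2 = (-0.8321)·(-1) + 0.0000·(-1) + 0.5547·3 = 2.4962.
u_2 = w_2 − 2.4962·q_1 = (1.0769, -1.0000, 1.6154).
‖u_2‖ = 2.1839, so q_2 = (0.4931, -0.4579, 0.7397).
q_1·w_3 = (-0.8321)·0 + 0.0000·(-2) + 0.5547·1 = 0.5547; q_2·w_3 = 0.4931·0 + (-0.4579)·(-2) + 0.7397·1 = 1.6555.
u_3 = w_3 − 0.5547·q_1 − 1.6555·q_2 = (-0.3548, -1.2419, -0.5323).
‖u_3‖ = 1.3970, so q_3 = (-0.2540, -0.8890, -0.3810).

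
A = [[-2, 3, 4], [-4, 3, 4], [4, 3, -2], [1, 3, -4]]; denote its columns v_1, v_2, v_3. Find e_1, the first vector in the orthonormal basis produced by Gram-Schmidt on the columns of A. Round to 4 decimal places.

e_1 = (-0.3288, -0.6576, 0.6576, 0.1644)

v_1 = (-2, -4, 4, 1); ‖v_1‖ = 6.0828, so e_1 = (-0.3288, -0.6576, 0.6576, 0.1644).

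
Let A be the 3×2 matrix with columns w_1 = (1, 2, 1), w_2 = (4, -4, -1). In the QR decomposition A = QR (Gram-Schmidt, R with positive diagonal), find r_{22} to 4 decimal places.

w_1 = (1, 2, 1); ‖w_1‖ = 2.4495, so q_1 = (0.4082, 0.8165, 0.4082).
q_1·w_2 = 0.4082·4 + 0.8165·(-4) + 0.4082·(-1) = -2.0412.
u_2 = w_2 + 2.0412·q_1 = (4.8333, -2.3333, -0.1667).
r_{22} = ‖u_2‖ = 5.3697.

r_{22} = 5.3697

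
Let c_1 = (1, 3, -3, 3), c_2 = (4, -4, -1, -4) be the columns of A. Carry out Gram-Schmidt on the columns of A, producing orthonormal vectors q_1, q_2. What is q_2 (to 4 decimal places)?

q_2 = (0.7408, -0.3503, -0.4537, -0.3503)

c_1 = (1, 3, -3, 3); ‖c_1‖ = 5.2915, so q_1 = (0.1890, 0.5669, -0.5669, 0.5669).
q_1·c_2 = 0.1890·4 + 0.5669·(-4) + (-0.5669)·(-1) + 0.5669·(-4) = -3.2127.
u_2 = c_2 + 3.2127·q_1 = (4.6071, -2.1786, -2.8214, -2.1786).
‖u_2‖ = 6.2192, so q_2 = (0.7408, -0.3503, -0.4537, -0.3503).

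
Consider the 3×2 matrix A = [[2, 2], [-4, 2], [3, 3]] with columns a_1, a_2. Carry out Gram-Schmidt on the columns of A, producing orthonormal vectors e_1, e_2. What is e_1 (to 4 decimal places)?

e_1 = a_1/‖a_1‖ = (2, -4, 3)/5.3852 = (0.3714, -0.7428, 0.5571).

e_1 = (0.3714, -0.7428, 0.5571)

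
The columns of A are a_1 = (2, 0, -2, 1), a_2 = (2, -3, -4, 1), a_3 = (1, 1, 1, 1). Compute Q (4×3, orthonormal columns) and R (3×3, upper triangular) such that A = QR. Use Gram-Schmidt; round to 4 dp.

a_1 = (2, 0, -2, 1); ‖a_1‖ = 3.0000, so e_1 = (0.6667, 0.0000, -0.6667, 0.3333).
e_1·a_2 = 0.6667·2 + 0.0000·(-3) + (-0.6667)·(-4) + 0.3333·1 = 4.3333.
u_2 = a_2 − 4.3333·e_1 = (-0.8889, -3.0000, -1.1111, -0.4444).
‖u_2‖ = 3.3500, so e_2 = (-0.2653, -0.8955, -0.3317, -0.1327).
e_1·a_3 = 0.6667·1 + 0.0000·1 + (-0.6667)·1 + 0.3333·1 = 0.3333; e_2·a_3 = (-0.2653)·1 + (-0.8955)·1 + (-0.3317)·1 + (-0.1327)·1 = -1.6252.
u_3 = a_3 − 0.3333·e_1 + 1.6252·e_2 = (0.3465, -0.4554, 0.6832, 0.6733).
‖u_3‖ = 1.1169, so e_3 = (0.3103, -0.4078, 0.6117, 0.6028).

Q = [[0.6667, -0.2653, 0.3103], [0.0000, -0.8955, -0.4078], [-0.6667, -0.3317, 0.6117], [0.3333, -0.1327, 0.6028]], R = [[3.0000, 4.3333, 0.3333], [0.0000, 3.3500, -1.6252], [0.0000, 0.0000, 1.1169]]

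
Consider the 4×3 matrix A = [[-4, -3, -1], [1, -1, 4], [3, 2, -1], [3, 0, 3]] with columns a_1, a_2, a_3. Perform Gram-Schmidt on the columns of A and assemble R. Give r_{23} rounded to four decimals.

r_{23} = -4.0894

q_1 = a_1/‖a_1‖ = (-4, 1, 3, 3)/5.9161 = (-0.6761, 0.1690, 0.5071, 0.5071).
r_{12} = q_1·a_2 = 2.8735.
u_2 = a_2 − 2.8735·q_1 = (-1.0571, -1.4857, 0.5429, -1.4571).
‖u_2‖ = 2.3964, so q_2 = (-0.4411, -0.6200, 0.2265, -0.6080).
r_{23} = q_2·a_3 = -4.0894.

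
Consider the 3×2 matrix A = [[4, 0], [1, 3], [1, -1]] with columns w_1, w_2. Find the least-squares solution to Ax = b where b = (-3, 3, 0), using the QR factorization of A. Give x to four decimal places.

q_1 = w_1/‖w_1‖ = (4, 1, 1)/4.2426 = (0.9428, 0.2357, 0.2357).
r_{12} = q_1·w_2 = 0.4714.
u_2 = w_2 − 0.4714·q_1 = (-0.4444, 2.8889, -1.1111).
‖u_2‖ = 3.1269, so q_2 = (-0.1421, 0.9239, -0.3553).
Qᵀb = (-2.1213, 3.1980).
Back-substitute: x_2 = 3.1980/3.1269 = 1.0227.
x_1 = (-2.1213 − 0.4714·1.0227)/4.2426 = -0.6136.

x = (-0.6136, 1.0227)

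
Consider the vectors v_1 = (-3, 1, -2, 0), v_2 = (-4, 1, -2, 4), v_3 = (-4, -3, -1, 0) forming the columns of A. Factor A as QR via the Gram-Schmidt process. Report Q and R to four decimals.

Q = [[-0.8018, -0.0883, -0.3876], [0.2673, -0.0530, -0.9078], [-0.5345, 0.1060, 0.1274], [0.0000, 0.9890, -0.0969]], R = [[3.7417, 4.5434, 2.9399], [0.0000, 4.0444, 0.4062], [0.0000, 0.0000, 4.1463]]

v_1 = (-3, 1, -2, 0); ‖v_1‖ = 3.7417, so e_1 = (-0.8018, 0.2673, -0.5345, 0.0000).
e_1·v_2 = (-0.8018)·(-4) + 0.2673·1 + (-0.5345)·(-2) + 0.0000·4 = 4.5434.
u_2 = v_2 − 4.5434·e_1 = (-0.3571, -0.2143, 0.4286, 4.0000).
‖u_2‖ = 4.0444, so e_2 = (-0.0883, -0.0530, 0.1060, 0.9890).
e_1·v_3 = (-0.8018)·(-4) + 0.2673·(-3) + (-0.5345)·(-1) + 0.0000·0 = 2.9399; e_2·v_3 = (-0.0883)·(-4) + (-0.0530)·(-3) + 0.1060·(-1) + 0.9890·0 = 0.4062.
u_3 = v_3 − 2.9399·e_1 − 0.4062·e_2 = (-1.6070, -3.7642, 0.5284, -0.4017).
‖u_3‖ = 4.1463, so e_3 = (-0.3876, -0.9078, 0.1274, -0.0969).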